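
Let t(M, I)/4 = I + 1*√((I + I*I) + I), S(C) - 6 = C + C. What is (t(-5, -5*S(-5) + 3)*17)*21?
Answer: 32844 + 7140*√23 ≈ 67086.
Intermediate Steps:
S(C) = 6 + 2*C (S(C) = 6 + (C + C) = 6 + 2*C)
t(M, I) = 4*I + 4*√(I² + 2*I) (t(M, I) = 4*(I + 1*√((I + I*I) + I)) = 4*(I + 1*√((I + I²) + I)) = 4*(I + 1*√(I² + 2*I)) = 4*(I + √(I² + 2*I)) = 4*I + 4*√(I² + 2*I))
(t(-5, -5*S(-5) + 3)*17)*21 = ((4*(-5*(6 + 2*(-5)) + 3) + 4*√((-5*(6 + 2*(-5)) + 3)*(2 + (-5*(6 + 2*(-5)) + 3))))*17)*21 = ((4*(-5*(6 - 10) + 3) + 4*√((-5*(6 - 10) + 3)*(2 + (-5*(6 - 10) + 3))))*17)*21 = ((4*(-5*(-4) + 3) + 4*√((-5*(-4) + 3)*(2 + (-5*(-4) + 3))))*17)*21 = ((4*(20 + 3) + 4*√((20 + 3)*(2 + (20 + 3))))*17)*21 = ((4*23 + 4*√(23*(2 + 23)))*17)*21 = ((92 + 4*√(23*25))*17)*21 = ((92 + 4*√575)*17)*21 = ((92 + 4*(5*√23))*17)*21 = ((92 + 20*√23)*17)*21 = (1564 + 340*√23)*21 = 32844 + 7140*√23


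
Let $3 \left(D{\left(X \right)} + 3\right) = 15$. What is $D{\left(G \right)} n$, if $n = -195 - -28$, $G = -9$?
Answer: $-334$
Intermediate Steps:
$D{\left(X \right)} = 2$ ($D{\left(X \right)} = -3 + \frac{1}{3} \cdot 15 = -3 + 5 = 2$)
$n = -167$ ($n = -195 + 28 = -167$)
$D{\left(G \right)} n = 2 \left(-167\right) = -334$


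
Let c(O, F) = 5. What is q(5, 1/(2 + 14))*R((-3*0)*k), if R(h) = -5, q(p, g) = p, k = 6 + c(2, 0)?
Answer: -25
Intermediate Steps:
k = 11 (k = 6 + 5 = 11)
q(5, 1/(2 + 14))*R((-3*0)*k) = 5*(-5) = -25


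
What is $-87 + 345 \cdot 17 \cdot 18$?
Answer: $105483$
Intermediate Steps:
$-87 + 345 \cdot 17 \cdot 18 = -87 + 345 \cdot 306 = -87 + 105570 = 105483$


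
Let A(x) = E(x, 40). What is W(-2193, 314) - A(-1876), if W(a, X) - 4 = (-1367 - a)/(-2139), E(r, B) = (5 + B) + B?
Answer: -174085/2139 ≈ -81.386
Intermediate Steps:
E(r, B) = 5 + 2*B
A(x) = 85 (A(x) = 5 + 2*40 = 5 + 80 = 85)
W(a, X) = 9923/2139 + a/2139 (W(a, X) = 4 + (-1367 - a)/(-2139) = 4 + (-1367 - a)*(-1/2139) = 4 + (1367/2139 + a/2139) = 9923/2139 + a/2139)
W(-2193, 314) - A(-1876) = (9923/2139 + (1/2139)*(-2193)) - 1*85 = (9923/2139 - 731/713) - 85 = 7730/2139 - 85 = -174085/2139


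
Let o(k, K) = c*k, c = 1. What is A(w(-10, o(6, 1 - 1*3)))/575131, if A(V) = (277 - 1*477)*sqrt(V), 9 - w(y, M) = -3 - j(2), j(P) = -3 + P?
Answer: -200*sqrt(11)/575131 ≈ -0.0011533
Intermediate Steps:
o(k, K) = k (o(k, K) = 1*k = k)
w(y, M) = 11 (w(y, M) = 9 - (-3 - (-3 + 2)) = 9 - (-3 - 1*(-1)) = 9 - (-3 + 1) = 9 - 1*(-2) = 9 + 2 = 11)
A(V) = -200*sqrt(V) (A(V) = (277 - 477)*sqrt(V) = -200*sqrt(V))
A(w(-10, o(6, 1 - 1*3)))/575131 = -200*sqrt(11)/575131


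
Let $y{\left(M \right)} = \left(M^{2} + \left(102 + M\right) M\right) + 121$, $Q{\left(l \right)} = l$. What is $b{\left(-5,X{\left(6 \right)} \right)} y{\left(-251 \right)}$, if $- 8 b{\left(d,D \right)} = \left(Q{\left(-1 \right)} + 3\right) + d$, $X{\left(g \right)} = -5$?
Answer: $\frac{301563}{8} \approx 37695.0$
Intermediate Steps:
$y{\left(M \right)} = 121 + M^{2} + M \left(102 + M\right)$ ($y{\left(M \right)} = \left(M^{2} + M \left(102 + M\right)\right) + 121 = 121 + M^{2} + M \left(102 + M\right)$)
$b{\left(d,D \right)} = - \frac{1}{4} - \frac{d}{8}$ ($b{\left(d,D \right)} = - \frac{\left(-1 + 3\right) + d}{8} = - \frac{2 + d}{8} = - \frac{1}{4} - \frac{d}{8}$)
$b{\left(-5,X{\left(6 \right)} \right)} y{\left(-251 \right)} = \left(- \frac{1}{4} - - \frac{5}{8}\right) \left(121 + 2 \left(-251\right)^{2} + 102 \left(-251\right)\right) = \left(- \frac{1}{4} + \frac{5}{8}\right) \left(121 + 2 \cdot 63001 - 25602\right) = \frac{3 \left(121 + 126002 - 25602\right)}{8} = \frac{3}{8} \cdot 100521 = \frac{301563}{8}$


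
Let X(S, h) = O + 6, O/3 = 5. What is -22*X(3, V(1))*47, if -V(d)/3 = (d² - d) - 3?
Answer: -21714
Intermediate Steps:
O = 15 (O = 3*5 = 15)
V(d) = 9 - 3*d² + 3*d (V(d) = -3*((d² - d) - 3) = -3*(-3 + d² - d) = 9 - 3*d² + 3*d)
X(S, h) = 21 (X(S, h) = 15 + 6 = 21)
-22*X(3, V(1))*47 = -22*21*47 = -462*47 = -21714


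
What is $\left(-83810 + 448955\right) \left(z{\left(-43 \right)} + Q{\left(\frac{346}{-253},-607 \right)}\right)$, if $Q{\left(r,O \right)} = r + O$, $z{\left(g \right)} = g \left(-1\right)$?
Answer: $- \frac{4748146410}{23} \approx -2.0644 \cdot 10^{8}$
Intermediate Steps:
$z{\left(g \right)} = - g$
$Q{\left(r,O \right)} = O + r$
$\left(-83810 + 448955\right) \left(z{\left(-43 \right)} + Q{\left(\frac{346}{-253},-607 \right)}\right) = \left(-83810 + 448955\right) \left(\left(-1\right) \left(-43\right) - \left(607 - \frac{346}{-253}\right)\right) = 365145 \left(43 + \left(-607 + 346 \left(- \frac{1}{253}\right)\right)\right) = 365145 \left(43 - \frac{153917}{253}\right) = 365145 \left(- \frac{143038}{253}\right) = - \frac{4748146410}{23}$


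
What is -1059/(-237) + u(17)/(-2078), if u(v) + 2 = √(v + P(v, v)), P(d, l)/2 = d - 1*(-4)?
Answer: 366846/82081 - √59/2078 ≈ 4.4656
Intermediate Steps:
P(d, l) = 8 + 2*d (P(d, l) = 2*(d - 1*(-4)) = 2*(d + 4) = 2*(4 + d) = 8 + 2*d)
u(v) = -2 + √(8 + 3*v) (u(v) = -2 + √(v + (8 + 2*v)) = -2 + √(8 + 3*v))
-1059/(-237) + u(17)/(-2078) = -1059/(-237) + (-2 + √(8 + 3*17))/(-2078) = -1059*(-1/237) + (-2 + √(8 + 51))*(-1/2078) = 353/79 + (-2 + √59)*(-1/2078) = 353/79 + (1/1039 - √59/2078) = 366846/82081 - √59/2078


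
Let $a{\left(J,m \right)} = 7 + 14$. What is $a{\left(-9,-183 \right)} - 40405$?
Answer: $-40384$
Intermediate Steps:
$a{\left(J,m \right)} = 21$
$a{\left(-9,-183 \right)} - 40405 = 21 - 40405 = -40384$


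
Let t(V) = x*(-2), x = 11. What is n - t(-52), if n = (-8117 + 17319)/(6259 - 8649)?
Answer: 21689/1195 ≈ 18.150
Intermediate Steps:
t(V) = -22 (t(V) = 11*(-2) = -22)
n = -4601/1195 (n = 9202/(-2390) = 9202*(-1/2390) = -4601/1195 ≈ -3.8502)
n - t(-52) = -4601/1195 - 1*(-22) = -4601/1195 + 22 = 21689/1195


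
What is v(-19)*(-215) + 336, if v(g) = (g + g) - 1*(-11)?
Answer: 6141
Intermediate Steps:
v(g) = 11 + 2*g (v(g) = 2*g + 11 = 11 + 2*g)
v(-19)*(-215) + 336 = (11 + 2*(-19))*(-215) + 336 = (11 - 38)*(-215) + 336 = -27*(-215) + 336 = 5805 + 336 = 6141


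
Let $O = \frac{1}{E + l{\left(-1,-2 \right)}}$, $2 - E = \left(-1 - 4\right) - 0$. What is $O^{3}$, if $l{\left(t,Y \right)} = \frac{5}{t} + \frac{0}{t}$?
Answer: $\frac{1}{8} \approx 0.125$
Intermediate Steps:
$l{\left(t,Y \right)} = \frac{5}{t}$ ($l{\left(t,Y \right)} = \frac{5}{t} + 0 = \frac{5}{t}$)
$E = 7$ ($E = 2 - \left(\left(-1 - 4\right) - 0\right) = 2 - \left(-5 + 0\right) = 2 - -5 = 2 + 5 = 7$)
$O = \frac{1}{2}$ ($O = \frac{1}{7 + \frac{5}{-1}} = \frac{1}{7 + 5 \left(-1\right)} = \frac{1}{7 - 5} = \frac{1}{2} \approx 0.5$)
$O^{3} = \left(\frac{1}{2}\right)^{3} = \frac{1}{8}$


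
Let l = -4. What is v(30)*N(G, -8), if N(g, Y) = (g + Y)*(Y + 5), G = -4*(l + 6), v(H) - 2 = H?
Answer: 1536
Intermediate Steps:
v(H) = 2 + H
G = -8 (G = -4*(-4 + 6) = -4*2 = -8)
N(g, Y) = (5 + Y)*(Y + g) (N(g, Y) = (Y + g)*(5 + Y) = (5 + Y)*(Y + g))
v(30)*N(G, -8) = (2 + 30)*((-8)² + 5*(-8) + 5*(-8) - 8*(-8)) = 32*(64 - 40 - 40 + 64) = 32*48 = 1536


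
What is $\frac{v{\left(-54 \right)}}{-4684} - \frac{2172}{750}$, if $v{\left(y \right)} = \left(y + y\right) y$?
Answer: $- \frac{606152}{146375} \approx -4.1411$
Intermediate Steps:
$v{\left(y \right)} = 2 y^{2}$ ($v{\left(y \right)} = 2 y y = 2 y^{2}$)
$\frac{v{\left(-54 \right)}}{-4684} - \frac{2172}{750} = \frac{2 \left(-54\right)^{2}}{-4684} - \frac{2172}{750} = 2 \cdot 2916 \left(- \frac{1}{4684}\right) - \frac{362}{125} = 5832 \left(- \frac{1}{4684}\right) - \frac{362}{125} = - \frac{1458}{1171} - \frac{362}{125} = - \frac{606152}{146375}$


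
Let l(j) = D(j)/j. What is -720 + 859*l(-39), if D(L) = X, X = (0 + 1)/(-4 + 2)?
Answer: -55301/78 ≈ -708.99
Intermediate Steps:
X = -1/2 (X = 1/(-2) = 1*(-1/2) = -1/2 ≈ -0.50000)
D(L) = -1/2
l(j) = -1/(2*j)
-720 + 859*l(-39) = -720 + 859*(-1/2/(-39)) = -720 + 859*(-1/2*(-1/39)) = -720 + 859*(1/78) = -720 + 859/78 = -55301/78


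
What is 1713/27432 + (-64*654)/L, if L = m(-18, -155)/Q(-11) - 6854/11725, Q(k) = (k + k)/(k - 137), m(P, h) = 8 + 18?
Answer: -8224987782079/34264863144 ≈ -240.04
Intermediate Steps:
m(P, h) = 26
Q(k) = 2*k/(-137 + k) (Q(k) = (2*k)/(-137 + k) = 2*k/(-137 + k))
L = 22483506/128975 (L = 26/((2*(-11)/(-137 - 11))) - 6854/11725 = 26/((2*(-11)/(-148))) - 6854*1/11725 = 26/((2*(-11)*(-1/148))) - 6854/11725 = 26/(11/74) - 6854/11725 = 26*(74/11) - 6854/11725 = 1924/11 - 6854/11725 = 22483506/128975 ≈ 174.32)
1713/27432 + (-64*654)/L = 1713/27432 + (-64*654)/(22483506/128975) = 1713*(1/27432) - 41856*128975/22483506 = 571/9144 - 899729600/3747251 = -8224987782079/34264863144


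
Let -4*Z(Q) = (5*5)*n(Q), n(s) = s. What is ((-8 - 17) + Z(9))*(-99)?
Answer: 32175/4 ≈ 8043.8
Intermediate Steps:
Z(Q) = -25*Q/4 (Z(Q) = -5*5*Q/4 = -25*Q/4)
((-8 - 17) + Z(9))*(-99) = ((-8 - 17) - 25/4*9)*(-99) = (-25 - 225/4)*(-99) = -325/4*(-99) = 32175/4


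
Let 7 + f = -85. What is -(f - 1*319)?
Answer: 411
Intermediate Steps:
f = -92 (f = -7 - 85 = -92)
-(f - 1*319) = -(-92 - 1*319) = -(-92 - 319) = -1*(-411) = 411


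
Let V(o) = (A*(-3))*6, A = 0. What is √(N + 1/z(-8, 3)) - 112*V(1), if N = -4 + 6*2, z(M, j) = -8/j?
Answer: √122/4 ≈ 2.7613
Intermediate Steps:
N = 8 (N = -4 + 12 = 8)
V(o) = 0 (V(o) = (0*(-3))*6 = 0*6 = 0)
√(N + 1/z(-8, 3)) - 112*V(1) = √(8 + 1/(-8/3)) - 112*0 = √(8 + 1/(-8*⅓)) + 0 = √(8 + 1/(-8/3)) + 0 = √(8 - 3/8) + 0 = √(61/8) + 0 = √122/4 + 0 = √122/4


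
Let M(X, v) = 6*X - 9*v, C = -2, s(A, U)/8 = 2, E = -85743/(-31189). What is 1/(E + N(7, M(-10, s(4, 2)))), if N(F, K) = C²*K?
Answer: -31189/25364481 ≈ -0.0012296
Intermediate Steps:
E = 85743/31189 (E = -85743*(-1/31189) = 85743/31189 ≈ 2.7491)
s(A, U) = 16 (s(A, U) = 8*2 = 16)
M(X, v) = -9*v + 6*X
N(F, K) = 4*K (N(F, K) = (-2)²*K = 4*K)
1/(E + N(7, M(-10, s(4, 2)))) = 1/(85743/31189 + 4*(-9*16 + 6*(-10))) = 1/(85743/31189 + 4*(-144 - 60)) = 1/(85743/31189 + 4*(-204)) = 1/(85743/31189 - 816) = 1/(-25364481/31189) = -31189/25364481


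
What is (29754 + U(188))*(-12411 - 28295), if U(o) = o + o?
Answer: -1226471780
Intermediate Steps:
U(o) = 2*o
(29754 + U(188))*(-12411 - 28295) = (29754 + 2*188)*(-12411 - 28295) = (29754 + 376)*(-40706) = 30130*(-40706) = -1226471780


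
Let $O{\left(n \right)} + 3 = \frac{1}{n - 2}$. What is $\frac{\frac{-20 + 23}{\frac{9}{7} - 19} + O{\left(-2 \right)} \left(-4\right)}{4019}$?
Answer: $\frac{1591}{498356} \approx 0.0031925$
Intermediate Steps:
$O{\left(n \right)} = -3 + \frac{1}{-2 + n}$ ($O{\left(n \right)} = -3 + \frac{1}{n - 2} = -3 + \frac{1}{-2 + n}$)
$\frac{\frac{-20 + 23}{\frac{9}{7} - 19} + O{\left(-2 \right)} \left(-4\right)}{4019} = \frac{\frac{-20 + 23}{\frac{9}{7} - 19} + \frac{7 - -6}{-2 - 2} \left(-4\right)}{4019} = \left(\frac{3}{9 \cdot \frac{1}{7} - 19} + \frac{7 + 6}{-4} \left(-4\right)\right) \frac{1}{4019} = \left(\frac{3}{\frac{9}{7} - 19} + \left(- \frac{1}{4}\right) 13 \left(-4\right)\right) \frac{1}{4019} = \left(\frac{3}{- \frac{124}{7}} - -13\right) \frac{1}{4019} = \left(3 \left(- \frac{7}{124}\right) + 13\right) \frac{1}{4019} = \left(- \frac{21}{124} + 13\right) \frac{1}{4019} = \frac{1591}{124} \cdot \frac{1}{4019} = \frac{1591}{498356}$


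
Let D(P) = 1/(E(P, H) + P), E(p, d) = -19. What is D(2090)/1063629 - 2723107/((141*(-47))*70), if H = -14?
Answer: 285637800805543/48659314307310 ≈ 5.8702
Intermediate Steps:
D(P) = 1/(-19 + P)
D(2090)/1063629 - 2723107/((141*(-47))*70) = 1/((-19 + 2090)*1063629) - 2723107/((141*(-47))*70) = (1/1063629)/2071 - 2723107/((-6627*70)) = (1/2071)*(1/1063629) - 2723107/(-463890) = 1/2202775659 - 2723107*(-1/463890) = 1/2202775659 + 2723107/463890 = 285637800805543/48659314307310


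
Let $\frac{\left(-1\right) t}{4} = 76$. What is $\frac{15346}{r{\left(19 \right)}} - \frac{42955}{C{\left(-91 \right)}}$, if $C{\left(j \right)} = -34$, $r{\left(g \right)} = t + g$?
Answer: $\frac{11720411}{9690} \approx 1209.5$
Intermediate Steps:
$t = -304$ ($t = \left(-4\right) 76 = -304$)
$r{\left(g \right)} = -304 + g$
$\frac{15346}{r{\left(19 \right)}} - \frac{42955}{C{\left(-91 \right)}} = \frac{15346}{-304 + 19} - \frac{42955}{-34} = \frac{15346}{-285} - - \frac{42955}{34} = 15346 \left(- \frac{1}{285}\right) + \frac{42955}{34} = - \frac{15346}{285} + \frac{42955}{34} = \frac{11720411}{9690}$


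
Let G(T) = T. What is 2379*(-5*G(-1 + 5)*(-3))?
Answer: 142740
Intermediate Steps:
2379*(-5*G(-1 + 5)*(-3)) = 2379*(-5*(-1 + 5)*(-3)) = 2379*(-5*4*(-3)) = 2379*(-20*(-3)) = 2379*60 = 142740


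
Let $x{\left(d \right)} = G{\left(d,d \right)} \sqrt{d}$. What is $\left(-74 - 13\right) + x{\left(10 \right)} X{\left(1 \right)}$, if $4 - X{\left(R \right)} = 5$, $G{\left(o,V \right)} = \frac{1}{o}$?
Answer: $-87 - \frac{\sqrt{10}}{10} \approx -87.316$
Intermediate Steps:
$X{\left(R \right)} = -1$ ($X{\left(R \right)} = 4 - 5 = -1$)
$x{\left(d \right)} = \frac{1}{\sqrt{d}}$ ($x{\left(d \right)} = \frac{\sqrt{d}}{d} = \frac{1}{\sqrt{d}}$)
$\left(-74 - 13\right) + x{\left(10 \right)} X{\left(1 \right)} = \left(-74 - 13\right) + \frac{1}{\sqrt{10}} \left(-1\right) = -87 + \frac{\sqrt{10}}{10} \left(-1\right) = -87 - \frac{\sqrt{10}}{10}$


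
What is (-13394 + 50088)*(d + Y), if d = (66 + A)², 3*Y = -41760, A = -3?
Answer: -365141994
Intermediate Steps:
Y = -13920 (Y = (⅓)*(-41760) = -13920)
d = 3969 (d = (66 - 3)² = 63² = 3969)
(-13394 + 50088)*(d + Y) = (-13394 + 50088)*(3969 - 13920) = 36694*(-9951) = -365141994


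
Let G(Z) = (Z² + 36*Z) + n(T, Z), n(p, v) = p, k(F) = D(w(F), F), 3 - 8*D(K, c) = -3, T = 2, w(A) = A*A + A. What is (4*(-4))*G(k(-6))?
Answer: -473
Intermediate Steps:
w(A) = A + A² (w(A) = A² + A = A + A²)
D(K, c) = ¾ (D(K, c) = 3/8 - ⅛*(-3) = 3/8 + 3/8 = ¾)
k(F) = ¾
G(Z) = 2 + Z² + 36*Z (G(Z) = (Z² + 36*Z) + 2 = 2 + Z² + 36*Z)
(4*(-4))*G(k(-6)) = (4*(-4))*(2 + (¾)² + 36*(¾)) = -16*(2 + 9/16 + 27) = -16*473/16 = -473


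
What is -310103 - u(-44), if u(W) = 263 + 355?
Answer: -310721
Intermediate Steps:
u(W) = 618
-310103 - u(-44) = -310103 - 1*618 = -310103 - 618 = -310721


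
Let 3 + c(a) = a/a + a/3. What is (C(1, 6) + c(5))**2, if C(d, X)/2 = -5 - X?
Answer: 4489/9 ≈ 498.78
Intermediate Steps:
C(d, X) = -10 - 2*X (C(d, X) = 2*(-5 - X) = -10 - 2*X)
c(a) = -2 + a/3 (c(a) = -3 + (a/a + a/3) = -3 + (1 + a*(1/3)) = -3 + (1 + a/3) = -2 + a/3)
(C(1, 6) + c(5))**2 = ((-10 - 2*6) + (-2 + (1/3)*5))**2 = ((-10 - 12) + (-2 + 5/3))**2 = (-22 - 1/3)**2 = (-67/3)**2 = 4489/9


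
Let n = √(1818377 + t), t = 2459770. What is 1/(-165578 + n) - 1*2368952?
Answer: -64937228808713602/27411795937 - √4278147/27411795937 ≈ -2.3690e+6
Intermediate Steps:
n = √4278147 (n = √(1818377 + 2459770) = √4278147 ≈ 2068.4)
1/(-165578 + n) - 1*2368952 = 1/(-165578 + √4278147) - 1*2368952 = 1/(-165578 + √4278147) - 2368952 = -2368952 + 1/(-165578 + √4278147)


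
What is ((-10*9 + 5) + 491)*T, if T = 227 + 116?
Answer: 139258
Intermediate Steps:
T = 343
((-10*9 + 5) + 491)*T = ((-10*9 + 5) + 491)*343 = ((-90 + 5) + 491)*343 = (-85 + 491)*343 = 406*343 = 139258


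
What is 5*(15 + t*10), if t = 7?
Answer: 425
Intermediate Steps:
5*(15 + t*10) = 5*(15 + 7*10) = 5*(15 + 70) = 5*85 = 425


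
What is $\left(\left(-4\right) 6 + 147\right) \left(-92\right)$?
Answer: $-11316$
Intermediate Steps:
$\left(\left(-4\right) 6 + 147\right) \left(-92\right) = \left(-24 + 147\right) \left(-92\right) = 123 \left(-92\right) = -11316$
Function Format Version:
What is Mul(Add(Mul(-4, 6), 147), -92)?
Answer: -11316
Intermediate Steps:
Mul(Add(Mul(-4, 6), 147), -92) = Mul(Add(-24, 147), -92) = Mul(123, -92) = -11316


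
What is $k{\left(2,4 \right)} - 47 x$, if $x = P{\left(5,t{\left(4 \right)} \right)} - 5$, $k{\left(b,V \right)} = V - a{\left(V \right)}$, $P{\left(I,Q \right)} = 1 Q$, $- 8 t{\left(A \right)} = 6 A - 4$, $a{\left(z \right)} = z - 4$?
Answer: $\frac{713}{2} \approx 356.5$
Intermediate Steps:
$a{\left(z \right)} = -4 + z$
$t{\left(A \right)} = \frac{1}{2} - \frac{3 A}{4}$ ($t{\left(A \right)} = - \frac{6 A - 4}{8} = - \frac{-4 + 6 A}{8} = \frac{1}{2} - \frac{3 A}{4}$)
$P{\left(I,Q \right)} = Q$
$k{\left(b,V \right)} = 4$ ($k{\left(b,V \right)} = V - \left(-4 + V\right) = 4$)
$x = - \frac{15}{2}$ ($x = \left(\frac{1}{2} - 3\right) - 5 = - \frac{5}{2} - 5 = - \frac{15}{2} \approx -7.5$)
$k{\left(2,4 \right)} - 47 x = 4 - - \frac{705}{2} = 4 + \frac{705}{2} = \frac{713}{2}$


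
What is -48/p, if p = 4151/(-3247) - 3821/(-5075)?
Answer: 395484600/4329769 ≈ 91.341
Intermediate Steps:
p = -8659538/16478525 (p = 4151*(-1/3247) - 3821*(-1/5075) = -4151/3247 + 3821/5075 = -8659538/16478525 ≈ -0.52550)
-48/p = -48/(-8659538/16478525) = -16478525/8659538*(-48) = 395484600/4329769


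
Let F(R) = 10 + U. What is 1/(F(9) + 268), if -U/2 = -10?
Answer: 1/298 ≈ 0.0033557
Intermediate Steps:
U = 20 (U = -2*(-10) = 20)
F(R) = 30 (F(R) = 10 + 20 = 30)
1/(F(9) + 268) = 1/(30 + 268) = 1/298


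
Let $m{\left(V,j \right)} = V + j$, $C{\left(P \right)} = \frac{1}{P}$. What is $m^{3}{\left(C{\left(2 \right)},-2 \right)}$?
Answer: $- \frac{27}{8} \approx -3.375$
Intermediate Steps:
$m^{3}{\left(C{\left(2 \right)},-2 \right)} = \left(\frac{1}{2} - 2\right)^{3} = \left(- \frac{3}{2}\right)^{3} = - \frac{27}{8}$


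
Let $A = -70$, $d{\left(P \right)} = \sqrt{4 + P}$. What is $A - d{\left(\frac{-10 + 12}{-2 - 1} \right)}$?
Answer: $-70 - \frac{\sqrt{30}}{3} \approx -71.826$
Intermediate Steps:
$A - d{\left(\frac{-10 + 12}{-2 - 1} \right)} = -70 - \sqrt{4 + \frac{-10 + 12}{-2 - 1}} = -70 - \sqrt{4 + \frac{2}{-3}} = -70 - \sqrt{4 + 2 \left(- \frac{1}{3}\right)} = -70 - \sqrt{4 - \frac{2}{3}} = -70 - \sqrt{\frac{10}{3}} = -70 - \frac{\sqrt{30}}{3}$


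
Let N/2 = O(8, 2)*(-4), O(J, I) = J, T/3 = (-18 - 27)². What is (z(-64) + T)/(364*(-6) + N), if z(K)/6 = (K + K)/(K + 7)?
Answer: -115681/42712 ≈ -2.7084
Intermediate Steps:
T = 6075 (T = 3*(-18 - 27)² = 3*(-45)² = 3*2025 = 6075)
N = -64 (N = 2*(8*(-4)) = 2*(-32) = -64)
z(K) = 12*K/(7 + K) (z(K) = 6*((K + K)/(K + 7)) = 6*((2*K)/(7 + K)) = 6*(2*K/(7 + K)) = 12*K/(7 + K))
(z(-64) + T)/(364*(-6) + N) = (12*(-64)/(7 - 64) + 6075)/(364*(-6) - 64) = (12*(-64)/(-57) + 6075)/(-2184 - 64) = (12*(-64)*(-1/57) + 6075)/(-2248) = (256/19 + 6075)*(-1/2248) = (115681/19)*(-1/2248) = -115681/42712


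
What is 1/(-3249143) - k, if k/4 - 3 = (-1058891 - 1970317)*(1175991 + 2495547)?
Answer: 144545953955090643371/3249143 ≈ 4.4487e+13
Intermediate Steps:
k = -44487409127604 (k = 12 + 4*((-1058891 - 1970317)*(1175991 + 2495547)) = 12 + 4*(-3029208*3671538) = 12 + 4*(-11121852281904) = 12 - 44487409127616 = -44487409127604)
1/(-3249143) - k = 1/(-3249143) - 1*(-44487409127604) = -1/3249143 + 44487409127604 = 144545953955090643371/3249143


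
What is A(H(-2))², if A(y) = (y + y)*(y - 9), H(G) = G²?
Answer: 1600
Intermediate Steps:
A(y) = 2*y*(-9 + y) (A(y) = (2*y)*(-9 + y) = 2*y*(-9 + y))
A(H(-2))² = (2*(-2)²*(-9 + (-2)²))² = (2*4*(-9 + 4))² = (2*4*(-5))² = (-40)² = 1600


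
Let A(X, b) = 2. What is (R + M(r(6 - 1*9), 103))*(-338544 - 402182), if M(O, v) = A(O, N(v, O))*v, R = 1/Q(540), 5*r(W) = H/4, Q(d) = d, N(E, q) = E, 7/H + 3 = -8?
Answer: -41199550483/270 ≈ -1.5259e+8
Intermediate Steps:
H = -7/11 (H = 7/(-3 - 8) = 7/(-11) = 7*(-1/11) = -7/11 ≈ -0.63636)
r(W) = -7/220 (r(W) = (-7/11/4)/5 = (-7/11*¼)/5 = (⅕)*(-7/44) = -7/220)
R = 1/540 ≈ 0.0018519
M(O, v) = 2*v
(R + M(r(6 - 1*9), 103))*(-338544 - 402182) = (1/540 + 2*103)*(-338544 - 402182) = (1/540 + 206)*(-740726) = (111241/540)*(-740726) = -41199550483/270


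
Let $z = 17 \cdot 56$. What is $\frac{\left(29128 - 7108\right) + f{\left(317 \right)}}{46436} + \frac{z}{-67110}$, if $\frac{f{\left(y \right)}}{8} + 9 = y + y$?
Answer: $\frac{221138141}{389539995} \approx 0.56769$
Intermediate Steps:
$f{\left(y \right)} = -72 + 16 y$ ($f{\left(y \right)} = -72 + 8 \left(y + y\right) = -72 + 8 \cdot 2 y = -72 + 16 y$)
$z = 952$
$\frac{\left(29128 - 7108\right) + f{\left(317 \right)}}{46436} + \frac{z}{-67110} = \frac{\left(29128 - 7108\right) + \left(-72 + 16 \cdot 317\right)}{46436} + \frac{952}{-67110} = \left(\left(29128 - 7108\right) + \left(-72 + 5072\right)\right) \frac{1}{46436} + 952 \left(- \frac{1}{67110}\right) = \left(22020 + 5000\right) \frac{1}{46436} - \frac{476}{33555} = 27020 \cdot \frac{1}{46436} - \frac{476}{33555} = \frac{6755}{11609} - \frac{476}{33555} = \frac{221138141}{389539995}$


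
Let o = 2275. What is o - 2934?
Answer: -659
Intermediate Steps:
o - 2934 = 2275 - 2934 = -659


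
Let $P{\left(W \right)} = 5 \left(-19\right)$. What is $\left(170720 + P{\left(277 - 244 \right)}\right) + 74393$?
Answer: $245018$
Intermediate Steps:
$P{\left(W \right)} = -95$
$\left(170720 + P{\left(277 - 244 \right)}\right) + 74393 = \left(170720 - 95\right) + 74393 = 170625 + 74393 = 245018$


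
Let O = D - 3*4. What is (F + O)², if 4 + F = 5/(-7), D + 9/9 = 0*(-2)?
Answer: 15376/49 ≈ 313.80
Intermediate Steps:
D = -1 (D = -1 + 0*(-2) = -1 + 0 = -1)
O = -13 (O = -1 - 3*4 = -1 - 12 = -13)
F = -33/7 (F = -4 + 5/(-7) = -4 + 5*(-⅐) = -4 - 5/7 = -33/7 ≈ -4.7143)
(F + O)² = (-33/7 - 13)² = (-124/7)² = 15376/49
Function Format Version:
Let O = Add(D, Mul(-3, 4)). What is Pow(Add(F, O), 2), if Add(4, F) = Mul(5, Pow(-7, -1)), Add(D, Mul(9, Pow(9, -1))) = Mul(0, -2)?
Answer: Rational(15376, 49) ≈ 313.80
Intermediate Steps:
D = -1 (D = Add(-1, Mul(0, -2)) = Add(-1, 0) = -1)
O = -13 (O = Add(-1, Mul(-3, 4)) = Add(-1, -12) = -13)
F = Rational(-33, 7) (F = Add(-4, Mul(5, Pow(-7, -1))) = Add(-4, Mul(5, Rational(-1, 7))) = Add(-4, Rational(-5, 7)) = Rational(-33, 7) ≈ -4.7143)
Pow(Add(F, O), 2) = Pow(Add(Rational(-33, 7), -13), 2) = Pow(Rational(-124, 7), 2) = Rational(15376, 49)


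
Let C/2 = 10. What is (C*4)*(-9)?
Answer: -720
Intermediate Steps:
C = 20 (C = 2*10 = 20)
(C*4)*(-9) = (20*4)*(-9) = 80*(-9) = -720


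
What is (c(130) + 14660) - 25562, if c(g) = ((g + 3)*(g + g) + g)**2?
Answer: 1204773198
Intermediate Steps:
c(g) = (g + 2*g*(3 + g))**2 (c(g) = ((3 + g)*(2*g) + g)**2 = (2*g*(3 + g) + g)**2 = (g + 2*g*(3 + g))**2)
(c(130) + 14660) - 25562 = (130**2*(7 + 2*130)**2 + 14660) - 25562 = (16900*(7 + 260)**2 + 14660) - 25562 = (16900*267**2 + 14660) - 25562 = (16900*71289 + 14660) - 25562 = (1204784100 + 14660) - 25562 = 1204798760 - 25562 = 1204773198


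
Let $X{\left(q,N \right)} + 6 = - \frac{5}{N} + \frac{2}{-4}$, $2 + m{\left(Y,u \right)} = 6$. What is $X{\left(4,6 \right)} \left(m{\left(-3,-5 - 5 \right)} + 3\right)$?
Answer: $- \frac{154}{3} \approx -51.333$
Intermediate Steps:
$m{\left(Y,u \right)} = 4$ ($m{\left(Y,u \right)} = -2 + 6 = 4$)
$X{\left(q,N \right)} = - \frac{13}{2} - \frac{5}{N}$ ($X{\left(q,N \right)} = -6 + \left(- \frac{5}{N} + \frac{2}{-4}\right) = -6 + \left(- \frac{5}{N} + 2 \left(- \frac{1}{4}\right)\right) = -6 - \left(\frac{1}{2} + \frac{5}{N}\right) = - \frac{13}{2} - \frac{5}{N}$)
$X{\left(4,6 \right)} \left(m{\left(-3,-5 - 5 \right)} + 3\right) = \left(- \frac{13}{2} - \frac{5}{6}\right) \left(4 + 3\right) = \left(- \frac{13}{2} - \frac{5}{6}\right) 7 = \left(- \frac{22}{3}\right) 7 = - \frac{154}{3}$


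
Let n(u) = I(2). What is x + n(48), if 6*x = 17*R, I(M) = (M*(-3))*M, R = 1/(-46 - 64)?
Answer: -7937/660 ≈ -12.026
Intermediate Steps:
R = -1/110 (R = 1/(-110) = -1/110 ≈ -0.0090909)
I(M) = -3*M**2 (I(M) = (-3*M)*M = -3*M**2)
n(u) = -12 (n(u) = -3*2**2 = -3*4 = -12)
x = -17/660 (x = (17*(-1/110))/6 = (1/6)*(-17/110) = -17/660 ≈ -0.025758)
x + n(48) = -17/660 - 12 = -7937/660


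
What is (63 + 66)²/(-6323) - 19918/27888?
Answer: -295012861/88167912 ≈ -3.3460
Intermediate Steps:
(63 + 66)²/(-6323) - 19918/27888 = 129²*(-1/6323) - 19918*1/27888 = 16641*(-1/6323) - 9959/13944 = -16641/6323 - 9959/13944 = -295012861/88167912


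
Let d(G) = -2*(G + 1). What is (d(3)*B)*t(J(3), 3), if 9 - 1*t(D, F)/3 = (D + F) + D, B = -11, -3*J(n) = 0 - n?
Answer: 1056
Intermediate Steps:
J(n) = n/3 (J(n) = -(0 - n)/3 = -(-1)*n/3 = n/3)
d(G) = -2 - 2*G (d(G) = -2*(1 + G) = -2 - 2*G)
t(D, F) = 27 - 6*D - 3*F (t(D, F) = 27 - 3*((D + F) + D) = 27 - 3*(F + 2*D) = 27 + (-6*D - 3*F) = 27 - 6*D - 3*F)
(d(3)*B)*t(J(3), 3) = ((-2 - 2*3)*(-11))*(27 - 2*3 - 3*3) = ((-2 - 6)*(-11))*(27 - 6*1 - 9) = (-8*(-11))*(27 - 6 - 9) = 88*12 = 1056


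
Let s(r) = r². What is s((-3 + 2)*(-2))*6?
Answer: 24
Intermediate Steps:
s((-3 + 2)*(-2))*6 = ((-3 + 2)*(-2))²*6 = (-1*(-2))²*6 = 2²*6 = 4*6 = 24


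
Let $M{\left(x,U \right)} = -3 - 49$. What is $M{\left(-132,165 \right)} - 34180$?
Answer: $-34232$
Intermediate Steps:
$M{\left(x,U \right)} = -52$
$M{\left(-132,165 \right)} - 34180 = -52 - 34180 = -34232$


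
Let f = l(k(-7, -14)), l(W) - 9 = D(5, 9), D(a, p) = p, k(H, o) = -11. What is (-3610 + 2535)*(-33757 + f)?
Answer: 36269425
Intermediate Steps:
l(W) = 18 (l(W) = 9 + 9 = 18)
f = 18
(-3610 + 2535)*(-33757 + f) = (-3610 + 2535)*(-33757 + 18) = -1075*(-33739) = 36269425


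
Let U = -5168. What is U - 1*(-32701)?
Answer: 27533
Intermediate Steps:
U - 1*(-32701) = -5168 - 1*(-32701) = -5168 + 32701 = 27533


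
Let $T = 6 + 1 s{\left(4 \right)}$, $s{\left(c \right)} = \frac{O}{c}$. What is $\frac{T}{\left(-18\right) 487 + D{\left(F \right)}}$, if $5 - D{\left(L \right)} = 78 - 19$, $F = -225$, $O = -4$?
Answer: $- \frac{1}{1764} \approx -0.00056689$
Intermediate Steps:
$s{\left(c \right)} = - \frac{4}{c}$
$D{\left(L \right)} = -54$ ($D{\left(L \right)} = 5 - \left(78 - 19\right) = 5 - 59 = -54$)
$T = 5$ ($T = 6 + 1 \left(- \frac{4}{4}\right) = 6 + 1 \left(\left(-4\right) \frac{1}{4}\right) = 6 + 1 \left(-1\right) = 6 - 1 = 5$)
$\frac{T}{\left(-18\right) 487 + D{\left(F \right)}} = \frac{1}{\left(-18\right) 487 - 54} \cdot 5 = \frac{1}{-8766 - 54} \cdot 5 = \frac{1}{-8820} \cdot 5 = \left(- \frac{1}{8820}\right) 5 = - \frac{1}{1764}$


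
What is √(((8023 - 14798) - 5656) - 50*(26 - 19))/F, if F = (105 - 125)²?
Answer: I*√12781/400 ≈ 0.28263*I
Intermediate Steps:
F = 400 (F = (-20)² = 400)
√(((8023 - 14798) - 5656) - 50*(26 - 19))/F = √(((8023 - 14798) - 5656) - 50*(26 - 19))/400 = √((-6775 - 5656) - 50*7)*(1/400) = √(-12431 - 350)*(1/400) = √(-12781)*(1/400) = (I*√12781)*(1/400) = I*√12781/400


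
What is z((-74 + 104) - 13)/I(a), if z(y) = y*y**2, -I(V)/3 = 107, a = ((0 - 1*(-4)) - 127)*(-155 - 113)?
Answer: -4913/321 ≈ -15.305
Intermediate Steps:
a = 32964 (a = ((0 + 4) - 127)*(-268) = (4 - 127)*(-268) = -123*(-268) = 32964)
I(V) = -321 (I(V) = -3*107 = -321)
z(y) = y**3
z((-74 + 104) - 13)/I(a) = ((-74 + 104) - 13)**3/(-321) = (30 - 13)**3*(-1/321) = 17**3*(-1/321) = 4913*(-1/321) = -4913/321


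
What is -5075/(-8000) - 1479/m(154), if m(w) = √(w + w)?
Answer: 203/320 - 1479*√77/154 ≈ -83.640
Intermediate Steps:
m(w) = √2*√w (m(w) = √(2*w) = √2*√w)
-5075/(-8000) - 1479/m(154) = -5075/(-8000) - 1479*√77/154 = -5075*(-1/8000) - 1479*√77/154 = 203/320 - 1479*√77/154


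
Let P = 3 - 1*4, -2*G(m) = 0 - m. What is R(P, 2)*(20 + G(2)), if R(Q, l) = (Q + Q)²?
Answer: 84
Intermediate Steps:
G(m) = m/2 (G(m) = -(0 - m)/2 = -(-1)*m/2 = m/2)
P = -1 (P = 3 - 4 = -1)
R(Q, l) = 4*Q² (R(Q, l) = (2*Q)² = 4*Q²)
R(P, 2)*(20 + G(2)) = (4*(-1)²)*(20 + (½)*2) = (4*1)*(20 + 1) = 4*21 = 84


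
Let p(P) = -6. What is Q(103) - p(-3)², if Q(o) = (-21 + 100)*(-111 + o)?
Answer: -668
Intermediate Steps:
Q(o) = -8769 + 79*o (Q(o) = 79*(-111 + o) = -8769 + 79*o)
Q(103) - p(-3)² = (-8769 + 79*103) - 1*(-6)² = (-8769 + 8137) - 1*36 = -632 - 36 = -668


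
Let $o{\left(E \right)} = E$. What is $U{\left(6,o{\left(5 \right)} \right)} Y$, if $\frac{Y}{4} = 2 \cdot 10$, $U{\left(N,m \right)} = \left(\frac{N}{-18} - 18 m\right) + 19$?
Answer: $- \frac{17120}{3} \approx -5706.7$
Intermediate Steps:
$U{\left(N,m \right)} = 19 - 18 m - \frac{N}{18}$ ($U{\left(N,m \right)} = \left(- \frac{N}{18} - 18 m\right) + 19 = \left(- 18 m - \frac{N}{18}\right) + 19 = 19 - 18 m - \frac{N}{18}$)
$Y = 80$ ($Y = 4 \cdot 2 \cdot 10 = 4 \cdot 20 = 80$)
$U{\left(6,o{\left(5 \right)} \right)} Y = \left(19 - 90 - \frac{1}{3}\right) 80 = \left(- \frac{214}{3}\right) 80 = - \frac{17120}{3}$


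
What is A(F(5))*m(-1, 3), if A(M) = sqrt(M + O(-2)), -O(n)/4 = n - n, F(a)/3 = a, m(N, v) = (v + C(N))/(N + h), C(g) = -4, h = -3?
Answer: sqrt(15)/4 ≈ 0.96825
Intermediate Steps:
m(N, v) = (-4 + v)/(-3 + N) (m(N, v) = (v - 4)/(N - 3) = (-4 + v)/(-3 + N))
F(a) = 3*a
O(n) = 0 (O(n) = -4*(n - n) = -4*0 = 0)
A(M) = sqrt(M) (A(M) = sqrt(M + 0) = sqrt(M))
A(F(5))*m(-1, 3) = sqrt(3*5)*((-4 + 3)/(-3 - 1)) = sqrt(15)*(-1/(-4)) = sqrt(15)*(-1/4*(-1)) = sqrt(15)*(1/4) = sqrt(15)/4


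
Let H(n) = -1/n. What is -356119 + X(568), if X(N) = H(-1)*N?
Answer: -355551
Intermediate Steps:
X(N) = N (X(N) = (-1/(-1))*N = (-1*(-1))*N = 1*N = N)
-356119 + X(568) = -356119 + 568 = -355551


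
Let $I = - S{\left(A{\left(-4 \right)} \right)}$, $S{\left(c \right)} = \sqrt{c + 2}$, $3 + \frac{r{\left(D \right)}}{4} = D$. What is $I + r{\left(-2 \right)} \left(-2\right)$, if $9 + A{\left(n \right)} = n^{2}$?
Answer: $37$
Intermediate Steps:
$r{\left(D \right)} = -12 + 4 D$
$A{\left(n \right)} = -9 + n^{2}$
$S{\left(c \right)} = \sqrt{2 + c}$
$I = -3$ ($I = - \sqrt{2 - \left(9 - \left(-4\right)^{2}\right)} = - \sqrt{2 + \left(-9 + 16\right)} = - \sqrt{2 + 7} = - \sqrt{9} = \left(-1\right) 3 = -3$)
$I + r{\left(-2 \right)} \left(-2\right) = -3 + \left(-12 + 4 \left(-2\right)\right) \left(-2\right) = -3 + \left(-12 - 8\right) \left(-2\right) = -3 - -40 = -3 + 40 = 37$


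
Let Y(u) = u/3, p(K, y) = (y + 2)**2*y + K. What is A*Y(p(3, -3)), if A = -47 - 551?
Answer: 0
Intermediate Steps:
p(K, y) = K + y*(2 + y)**2 (p(K, y) = (2 + y)**2*y + K = y*(2 + y)**2 + K = K + y*(2 + y)**2)
Y(u) = u/3 (Y(u) = u*(1/3) = u/3)
A = -598
A*Y(p(3, -3)) = -598*(3 - 3*(2 - 3)**2)/3 = -598*(3 - 3*(-1)**2)/3 = -598*(3 - 3*1)/3 = -598*(3 - 3)/3 = -598*0/3 = -598*0 = 0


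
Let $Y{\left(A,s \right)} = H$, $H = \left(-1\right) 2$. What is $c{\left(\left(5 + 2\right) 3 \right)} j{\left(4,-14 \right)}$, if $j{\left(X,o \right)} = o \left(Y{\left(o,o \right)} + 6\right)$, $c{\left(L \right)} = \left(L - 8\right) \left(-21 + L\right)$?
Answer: $0$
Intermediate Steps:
$H = -2$
$Y{\left(A,s \right)} = -2$
$c{\left(L \right)} = \left(-21 + L\right) \left(-8 + L\right)$ ($c{\left(L \right)} = \left(-8 + L\right) \left(-21 + L\right) = \left(-21 + L\right) \left(-8 + L\right)$)
$j{\left(X,o \right)} = 4 o$ ($j{\left(X,o \right)} = o \left(-2 + 6\right) = o 4 = 4 o$)
$c{\left(\left(5 + 2\right) 3 \right)} j{\left(4,-14 \right)} = \left(168 + \left(\left(5 + 2\right) 3\right)^{2} - 29 \left(5 + 2\right) 3\right) 4 \left(-14\right) = \left(168 + \left(7 \cdot 3\right)^{2} - 29 \cdot 7 \cdot 3\right) \left(-56\right) = \left(168 + 21^{2} - 609\right) \left(-56\right) = \left(168 + 441 - 609\right) \left(-56\right) = 0 \left(-56\right) = 0$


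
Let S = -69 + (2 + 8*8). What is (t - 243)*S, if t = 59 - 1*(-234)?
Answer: -150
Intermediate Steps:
t = 293 (t = 59 + 234 = 293)
S = -3 (S = -69 + (2 + 64) = -69 + 66 = -3)
(t - 243)*S = (293 - 243)*(-3) = 50*(-3) = -150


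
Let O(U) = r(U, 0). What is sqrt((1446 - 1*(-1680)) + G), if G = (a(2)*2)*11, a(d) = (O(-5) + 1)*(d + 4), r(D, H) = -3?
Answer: 3*sqrt(318) ≈ 53.498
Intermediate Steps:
O(U) = -3
a(d) = -8 - 2*d (a(d) = (-3 + 1)*(d + 4) = -2*(4 + d) = -8 - 2*d)
G = -264 (G = ((-8 - 2*2)*2)*11 = ((-8 - 4)*2)*11 = -12*2*11 = -24*11 = -264)
sqrt((1446 - 1*(-1680)) + G) = sqrt((1446 - 1*(-1680)) - 264) = sqrt((1446 + 1680) - 264) = sqrt(3126 - 264) = sqrt(2862) = 3*sqrt(318)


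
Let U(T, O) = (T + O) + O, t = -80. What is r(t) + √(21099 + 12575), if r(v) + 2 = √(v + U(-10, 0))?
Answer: -2 + √33674 + 3*I*√10 ≈ 181.5 + 9.4868*I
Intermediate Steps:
U(T, O) = T + 2*O (U(T, O) = (O + T) + O = T + 2*O)
r(v) = -2 + √(-10 + v) (r(v) = -2 + √(v + (-10 + 2*0)) = -2 + √(v + (-10 + 0)) = -2 + √(v - 10) = -2 + √(-10 + v))
r(t) + √(21099 + 12575) = (-2 + √(-10 - 80)) + √(21099 + 12575) = (-2 + √(-90)) + √33674 = (-2 + 3*I*√10) + √33674 = -2 + √33674 + 3*I*√10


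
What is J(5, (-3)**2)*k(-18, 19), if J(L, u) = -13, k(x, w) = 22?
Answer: -286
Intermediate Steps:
J(5, (-3)**2)*k(-18, 19) = -13*22 = -286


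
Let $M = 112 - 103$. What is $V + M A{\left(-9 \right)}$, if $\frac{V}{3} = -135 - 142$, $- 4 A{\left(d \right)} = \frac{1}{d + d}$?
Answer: $- \frac{6647}{8} \approx -830.88$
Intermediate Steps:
$A{\left(d \right)} = - \frac{1}{8 d}$ ($A{\left(d \right)} = - \frac{1}{4 \left(d + d\right)} = - \frac{1}{4 \cdot 2 d} = - \frac{\frac{1}{2} \frac{1}{d}}{4} = - \frac{1}{8 d}$)
$V = -831$ ($V = 3 \left(-135 - 142\right) = 3 \left(-277\right) = -831$)
$M = 9$ ($M = 112 - 103 = 9$)
$V + M A{\left(-9 \right)} = -831 + 9 \left(- \frac{1}{8 \left(-9\right)}\right) = -831 + 9 \left(\left(- \frac{1}{8}\right) \left(- \frac{1}{9}\right)\right) = -831 + 9 \cdot \frac{1}{72} = -831 + \frac{1}{8} = - \frac{6647}{8}$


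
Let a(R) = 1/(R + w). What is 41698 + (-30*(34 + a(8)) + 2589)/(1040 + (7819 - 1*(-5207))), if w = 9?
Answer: 9970935799/239122 ≈ 41698.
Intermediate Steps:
a(R) = 1/(9 + R) (a(R) = 1/(R + 9) = 1/(9 + R))
41698 + (-30*(34 + a(8)) + 2589)/(1040 + (7819 - 1*(-5207))) = 41698 + (-30*(34 + 1/(9 + 8)) + 2589)/(1040 + (7819 - 1*(-5207))) = 41698 + (-30*(34 + 1/17) + 2589)/(1040 + (7819 + 5207)) = 41698 + (-30*(34 + 1/17) + 2589)/(1040 + 13026) = 41698 + (-30*579/17 + 2589)/14066 = 41698 + (-17370/17 + 2589)*(1/14066) = 41698 + (26643/17)*(1/14066) = 41698 + 26643/239122 = 9970935799/239122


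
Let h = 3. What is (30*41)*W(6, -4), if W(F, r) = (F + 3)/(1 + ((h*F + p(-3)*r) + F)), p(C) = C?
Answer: 11070/37 ≈ 299.19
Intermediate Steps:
W(F, r) = (3 + F)/(1 - 3*r + 4*F) (W(F, r) = (F + 3)/(1 + ((3*F - 3*r) + F)) = (3 + F)/(1 + ((-3*r + 3*F) + F)) = (3 + F)/(1 + (-3*r + 4*F)) = (3 + F)/(1 - 3*r + 4*F))
(30*41)*W(6, -4) = (30*41)*((3 + 6)/(1 - 3*(-4) + 4*6)) = 1230*(9/(1 + 12 + 24)) = 1230*(9/37) = 11070/37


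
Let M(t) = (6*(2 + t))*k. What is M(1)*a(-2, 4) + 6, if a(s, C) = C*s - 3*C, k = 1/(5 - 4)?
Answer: -354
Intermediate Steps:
k = 1 (k = 1/1 = 1)
a(s, C) = -3*C + C*s
M(t) = 12 + 6*t (M(t) = (6*(2 + t))*1 = (12 + 6*t)*1 = 12 + 6*t)
M(1)*a(-2, 4) + 6 = (12 + 6*1)*(4*(-3 - 2)) + 6 = (12 + 6)*(4*(-5)) + 6 = 18*(-20) + 6 = -360 + 6 = -354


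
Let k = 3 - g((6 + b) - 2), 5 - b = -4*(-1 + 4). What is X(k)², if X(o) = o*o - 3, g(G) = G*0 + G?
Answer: 103041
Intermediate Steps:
b = 17 (b = 5 - (-4)*(-1 + 4) = 5 - (-4)*3 = 5 - 1*(-12) = 5 + 12 = 17)
g(G) = G (g(G) = 0 + G = G)
k = -18 (k = 3 - ((6 + 17) - 2) = 3 - (23 - 2) = 3 - 1*21 = 3 - 21 = -18)
X(o) = -3 + o² (X(o) = o² - 3 = -3 + o²)
X(k)² = (-3 + (-18)²)² = (-3 + 324)² = 321² = 103041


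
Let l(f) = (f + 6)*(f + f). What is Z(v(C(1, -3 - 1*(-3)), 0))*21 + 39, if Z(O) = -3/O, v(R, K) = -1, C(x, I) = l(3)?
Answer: 102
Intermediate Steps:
l(f) = 2*f*(6 + f) (l(f) = (6 + f)*(2*f) = 2*f*(6 + f))
C(x, I) = 54 (C(x, I) = 2*3*(6 + 3) = 2*3*9 = 54)
Z(v(C(1, -3 - 1*(-3)), 0))*21 + 39 = -3/(-1)*21 + 39 = -3*(-1)*21 + 39 = 3*21 + 39 = 63 + 39 = 102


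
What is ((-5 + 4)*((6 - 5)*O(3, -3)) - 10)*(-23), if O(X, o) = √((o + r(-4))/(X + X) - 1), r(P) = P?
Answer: 230 + 23*I*√78/6 ≈ 230.0 + 33.855*I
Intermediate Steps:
O(X, o) = √(-1 + (-4 + o)/(2*X)) (O(X, o) = √((o - 4)/(X + X) - 1) = √((-4 + o)/((2*X)) - 1) = √((-4 + o)*(1/(2*X)) - 1) = √((-4 + o)/(2*X) - 1) = √(-1 + (-4 + o)/(2*X)))
((-5 + 4)*((6 - 5)*O(3, -3)) - 10)*(-23) = ((-5 + 4)*((6 - 5)*(√2*√((-4 - 3 - 2*3)/3)/2)) - 10)*(-23) = (-√2*√((-4 - 3 - 6)/3)/2 - 10)*(-23) = (-√2*√((⅓)*(-13))/2 - 10)*(-23) = (-√2*√(-13/3)/2 - 10)*(-23) = (-√2*(I*√39/3)/2 - 10)*(-23) = (-I*√78/6 - 10)*(-23) = (-10 - I*√78/6)*(-23) = 230 + 23*I*√78/6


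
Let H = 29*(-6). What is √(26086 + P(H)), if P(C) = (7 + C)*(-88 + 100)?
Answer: √24082 ≈ 155.18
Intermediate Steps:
H = -174
P(C) = 84 + 12*C (P(C) = (7 + C)*12 = 84 + 12*C)
√(26086 + P(H)) = √(26086 + (84 + 12*(-174))) = √(26086 + (84 - 2088)) = √(26086 - 2004) = √24082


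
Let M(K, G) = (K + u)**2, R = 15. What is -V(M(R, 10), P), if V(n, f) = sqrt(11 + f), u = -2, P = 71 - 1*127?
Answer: -3*I*sqrt(5) ≈ -6.7082*I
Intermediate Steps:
P = -56 (P = 71 - 127 = -56)
M(K, G) = (-2 + K)**2 (M(K, G) = (K - 2)**2 = (-2 + K)**2)
-V(M(R, 10), P) = -sqrt(11 - 56) = -sqrt(-45) = -3*I*sqrt(5)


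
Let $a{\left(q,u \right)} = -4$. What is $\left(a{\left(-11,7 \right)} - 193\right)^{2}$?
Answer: $38809$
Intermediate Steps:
$\left(a{\left(-11,7 \right)} - 193\right)^{2} = \left(-4 - 193\right)^{2} = \left(-197\right)^{2} = 38809$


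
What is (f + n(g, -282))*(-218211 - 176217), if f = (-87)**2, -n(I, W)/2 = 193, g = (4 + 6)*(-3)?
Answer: -2833176324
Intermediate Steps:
g = -30 (g = 10*(-3) = -30)
n(I, W) = -386 (n(I, W) = -2*193 = -386)
f = 7569
(f + n(g, -282))*(-218211 - 176217) = (7569 - 386)*(-218211 - 176217) = 7183*(-394428) = -2833176324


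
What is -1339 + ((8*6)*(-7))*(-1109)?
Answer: 371285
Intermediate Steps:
-1339 + ((8*6)*(-7))*(-1109) = -1339 + (48*(-7))*(-1109) = -1339 - 336*(-1109) = -1339 + 372624 = 371285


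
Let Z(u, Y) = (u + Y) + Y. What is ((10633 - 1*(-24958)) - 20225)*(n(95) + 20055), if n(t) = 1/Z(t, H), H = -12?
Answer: 21879739596/71 ≈ 3.0817e+8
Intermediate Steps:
Z(u, Y) = u + 2*Y (Z(u, Y) = (Y + u) + Y = u + 2*Y)
n(t) = 1/(-24 + t) (n(t) = 1/(t + 2*(-12)) = 1/(t - 24) = 1/(-24 + t))
((10633 - 1*(-24958)) - 20225)*(n(95) + 20055) = ((10633 - 1*(-24958)) - 20225)*(1/(-24 + 95) + 20055) = ((10633 + 24958) - 20225)*(1/71 + 20055) = (35591 - 20225)*(1/71 + 20055) = 15366*(1423906/71) = 21879739596/71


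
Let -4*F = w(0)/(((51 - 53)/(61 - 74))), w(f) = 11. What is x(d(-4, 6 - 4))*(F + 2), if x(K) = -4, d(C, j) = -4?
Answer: 127/2 ≈ 63.500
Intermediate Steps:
F = -143/8 (F = -11/(4*((51 - 53)/(61 - 74))) = -11/(4*((-2/(-13)))) = -11/(4*((-2*(-1/13)))) = -11/(4*2/13) = -11*13/(4*2) = -¼*143/2 = -143/8 ≈ -17.875)
x(d(-4, 6 - 4))*(F + 2) = -4*(-143/8 + 2) = -4*(-127/8) = 127/2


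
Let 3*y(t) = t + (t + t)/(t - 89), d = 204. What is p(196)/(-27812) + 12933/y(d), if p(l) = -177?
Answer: 16897899/90389 ≈ 186.95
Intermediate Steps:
y(t) = t/3 + 2*t/(3*(-89 + t)) (y(t) = (t + (t + t)/(t - 89))/3 = (t + (2*t)/(-89 + t))/3 = (t + 2*t/(-89 + t))/3 = t/3 + 2*t/(3*(-89 + t)))
p(196)/(-27812) + 12933/y(d) = -177/(-27812) + 12933/(((1/3)*204*(-87 + 204)/(-89 + 204))) = -177*(-1/27812) + 12933/(((1/3)*204*117/115)) = 177/27812 + 12933/(((1/3)*204*(1/115)*117)) = 177/27812 + 12933/(7956/115) = 177/27812 + 12933*(115/7956) = 177/27812 + 165255/884 = 16897899/90389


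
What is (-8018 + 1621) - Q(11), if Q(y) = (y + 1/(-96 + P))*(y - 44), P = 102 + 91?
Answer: -585265/97 ≈ -6033.7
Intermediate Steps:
P = 193
Q(y) = (-44 + y)*(1/97 + y) (Q(y) = (y + 1/(-96 + 193))*(y - 44) = (y + 1/97)*(-44 + y) = (1/97 + y)*(-44 + y) = (-44 + y)*(1/97 + y))
(-8018 + 1621) - Q(11) = (-8018 + 1621) - (-44/97 + 11² - 4267/97*11) = -6397 - (-44/97 + 121 - 46937/97) = -6397 - 1*(-35244/97) = -6397 + 35244/97 = -585265/97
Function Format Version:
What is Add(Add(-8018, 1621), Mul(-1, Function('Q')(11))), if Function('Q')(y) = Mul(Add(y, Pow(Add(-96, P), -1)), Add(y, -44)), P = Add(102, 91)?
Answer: Rational(-585265, 97) ≈ -6033.7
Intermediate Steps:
P = 193
Function('Q')(y) = Mul(Add(-44, y), Add(Rational(1, 97), y)) (Function('Q')(y) = Mul(Add(y, Pow(Add(-96, 193), -1)), Add(y, -44)) = Mul(Add(y, Pow(97, -1)), Add(-44, y)) = Mul(Add(y, Rational(1, 97)), Add(-44, y)) = Mul(Add(Rational(1, 97), y), Add(-44, y)) = Mul(Add(-44, y), Add(Rational(1, 97), y)))
Add(Add(-8018, 1621), Mul(-1, Function('Q')(11))) = Add(Add(-8018, 1621), Mul(-1, Add(Rational(-44, 97), Pow(11, 2), Mul(Rational(-4267, 97), 11)))) = Add(-6397, Mul(-1, Add(Rational(-44, 97), 121, Rational(-46937, 97)))) = Add(-6397, Mul(-1, Rational(-35244, 97))) = Add(-6397, Rational(35244, 97)) = Rational(-585265, 97)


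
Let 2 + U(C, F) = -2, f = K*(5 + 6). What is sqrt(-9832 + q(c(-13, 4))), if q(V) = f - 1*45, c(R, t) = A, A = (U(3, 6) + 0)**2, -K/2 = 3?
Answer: I*sqrt(9943) ≈ 99.715*I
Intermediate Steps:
K = -6 (K = -2*3 = -6)
f = -66 (f = -6*(5 + 6) = -6*11 = -66)
U(C, F) = -4 (U(C, F) = -2 - 2 = -4)
A = 16 (A = (-4 + 0)**2 = (-4)**2 = 16)
c(R, t) = 16
q(V) = -111 (q(V) = -66 - 1*45 = -66 - 45 = -111)
sqrt(-9832 + q(c(-13, 4))) = sqrt(-9832 - 111) = sqrt(-9943) = I*sqrt(9943)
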